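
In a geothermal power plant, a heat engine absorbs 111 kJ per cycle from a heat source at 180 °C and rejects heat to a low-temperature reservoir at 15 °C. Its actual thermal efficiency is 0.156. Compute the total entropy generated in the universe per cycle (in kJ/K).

ΔS_univ ≈ 0.0802 kJ/K

T_H = 180 °C → 180 + 273.15 = 453.15 K.
T_C = 15 °C → 15 + 273.15 = 288.15 K.
W = η·Q_H = 0.156 × 111 = 17.32 kJ, so Q_C = Q_H − W = 93.68 kJ.
Reservoir entropy changes: ΔS_H = −Q_H/T_H = −111/453.15 = -0.2450 kJ/K and ΔS_C = +Q_C/T_C = 93.68/288.15 = 0.3251 kJ/K.
ΔS_univ = −Q_H/T_H + Q_C/T_C = 0.0802 kJ/K (> 0, since η = 0.156 < η_Carnot = 0.364).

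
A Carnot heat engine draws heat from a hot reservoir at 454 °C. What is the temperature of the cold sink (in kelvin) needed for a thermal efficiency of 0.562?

T_H = 454 °C → 454 + 273.15 = 727.15 K.
From η = 1 − T_C/T_H, T_C = T_H·(1 − η) = 727.15 × (1 − 0.562) = 318 K.

T_C ≈ 318 K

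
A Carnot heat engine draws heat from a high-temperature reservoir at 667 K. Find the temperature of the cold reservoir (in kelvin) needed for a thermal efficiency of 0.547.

From η = 1 − T_C/T_H, T_C = T_H·(1 − η) = 667.00 × (1 − 0.547) = 302.2 K.

T_C ≈ 302.2 K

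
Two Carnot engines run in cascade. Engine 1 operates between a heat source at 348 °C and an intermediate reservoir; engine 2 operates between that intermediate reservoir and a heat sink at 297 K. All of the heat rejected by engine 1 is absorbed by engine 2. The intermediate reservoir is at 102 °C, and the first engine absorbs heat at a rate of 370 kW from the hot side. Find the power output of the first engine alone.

Ẇ₁ ≈ 146.5 kW

T_H = 348 °C → 348 + 273.15 = 621.15 K.
T_m = 102 °C → 102 + 273.15 = 375.15 K.
First-stage efficiency η₁ = 1 − T_m/T_H = 1 − 375.15/621.15 = 0.3960.
W₁ = η₁·Q_H = 0.3960 × 370 = 146.5 kW.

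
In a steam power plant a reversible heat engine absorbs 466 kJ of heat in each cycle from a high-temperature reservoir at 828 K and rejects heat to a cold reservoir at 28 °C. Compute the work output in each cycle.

W ≈ 297 kJ

T_C = 28 °C → 28 + 273.15 = 301.15 K.
η_rev = 1 − T_C/T_H = 1 − 301.15/828.00 = 0.6363.
W = η·Q_H = 0.6363 × 466 = 297 kJ.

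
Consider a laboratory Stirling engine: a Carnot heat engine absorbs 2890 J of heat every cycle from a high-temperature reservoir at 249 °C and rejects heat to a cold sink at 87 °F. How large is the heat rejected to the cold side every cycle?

Q_C ≈ 1681 J

T_H = 249 °C → 249 + 273.15 = 522.15 K.
T_C = 87 °F → (87 − 32) × 5/9 = 30.56 °C = 303.71 K.
The Carnot efficiency is η = 1 − T_C/T_H = 1 − 303.71/522.15 = 0.4184.
For a reversible cycle Q_C/Q_H = T_C/T_H, so Q_C = 2890 × 303.71/522.15 = 1681 J.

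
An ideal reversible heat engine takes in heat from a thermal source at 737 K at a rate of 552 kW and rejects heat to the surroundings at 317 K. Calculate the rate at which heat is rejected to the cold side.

Q̇_C ≈ 237 kW

For a reversible engine, η = 1 − T_C/T_H = 1 − 317.00/737.00 = 0.5699.
For a reversible cycle Q_C/Q_H = T_C/T_H, so Q_C = 552 × 317.00/737.00 = 237 kW.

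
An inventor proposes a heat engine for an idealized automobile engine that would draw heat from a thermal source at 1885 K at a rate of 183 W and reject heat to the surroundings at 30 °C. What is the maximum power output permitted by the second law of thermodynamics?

T_C = 30 °C → 30 + 273.15 = 303.15 K.
The second-law ceiling is the Carnot efficiency, η_max = 1 − T_C/T_H = 1 − 303.15/1885.00 = 0.8392.
W_max = η_max · Q_H = 0.8392 × 183 = 154 W.

Ẇ_max ≈ 154 W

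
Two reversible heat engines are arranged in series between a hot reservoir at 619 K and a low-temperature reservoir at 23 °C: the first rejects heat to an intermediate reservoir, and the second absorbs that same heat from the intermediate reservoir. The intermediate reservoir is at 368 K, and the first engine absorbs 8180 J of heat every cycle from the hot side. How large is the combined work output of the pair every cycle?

T_C = 23 °C → 23 + 273.15 = 296.15 K.
Two reversible stages in series are equivalent to a single Carnot engine between T_H and T_C, so η_total = 1 − T_C/T_H = 1 − 296.15/619.00 = 0.5216.
W_total = η_total · Q_H = 0.5216 × 8180 = 4270 J.

W_total ≈ 4270 J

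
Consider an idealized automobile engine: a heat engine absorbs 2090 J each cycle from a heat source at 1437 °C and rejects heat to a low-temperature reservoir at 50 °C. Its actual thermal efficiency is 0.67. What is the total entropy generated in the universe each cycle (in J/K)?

T_H = 1437 °C → 1437 + 273.15 = 1710.15 K.
T_C = 50 °C → 50 + 273.15 = 323.15 K.
W = η·Q_H = 0.67 × 2090 = 1400 J, so Q_C = Q_H − W = 689.7 J.
Entropy balance on the reservoirs: −Q_H/T_H = -1.222 J/K, +Q_C/T_C = 2.134 J/K.
ΔS_univ = −Q_H/T_H + Q_C/T_C = 0.912 J/K (> 0, since η = 0.67 < η_Carnot = 0.811).

ΔS_univ ≈ 0.912 J/K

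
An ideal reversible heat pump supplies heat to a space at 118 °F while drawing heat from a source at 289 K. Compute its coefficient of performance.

T_H = 118 °F → (118 − 32) × 5/9 = 47.78 °C = 320.93 K.
For a reversible heat pump, COP_HP = T_H/(T_H − T_C) = 320.93/(320.93 − 289.00) = 10.05.

COP_HP ≈ 10.05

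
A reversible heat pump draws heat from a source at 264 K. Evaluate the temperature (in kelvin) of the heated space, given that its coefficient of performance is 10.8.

COP_HP = T_H/(T_H − T_C) ⇒ T_H = T_C·COP_HP/(COP_HP − 1) = 264.00 × 10.8/(10.8 − 1) = 291 K.

T_H ≈ 291 K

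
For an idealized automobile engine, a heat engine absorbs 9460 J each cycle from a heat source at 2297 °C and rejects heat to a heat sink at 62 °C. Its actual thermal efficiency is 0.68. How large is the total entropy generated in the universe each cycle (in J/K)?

T_H = 2297 °C → 2297 + 273.15 = 2570.15 K.
T_C = 62 °C → 62 + 273.15 = 335.15 K.
W = η·Q_H = 0.68 × 9460 = 6433 J, so Q_C = Q_H − W = 3027 J.
The hot reservoir loses entropy Q_H/T_H = 9460/2570.15 = 3.681 J/K; the cold reservoir gains Q_C/T_C = 3027/335.15 = 9.032 J/K.
ΔS_univ = −Q_H/T_H + Q_C/T_C = 5.35 J/K (> 0, since η = 0.68 < η_Carnot = 0.870).

ΔS_univ ≈ 5.35 J/K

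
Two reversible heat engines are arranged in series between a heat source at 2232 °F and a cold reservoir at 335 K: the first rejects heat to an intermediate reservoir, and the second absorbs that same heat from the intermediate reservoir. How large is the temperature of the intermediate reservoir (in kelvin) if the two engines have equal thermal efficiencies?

T_H = 2232 °F → (2232 − 32) × 5/9 = 1222.22 °C = 1495.37 K.
Equal efficiencies require 1 − T_m/T_H = 1 − T_C/T_m, i.e. T_m/T_H = T_C/T_m, so T_m = √(T_H·T_C) = √(1495.37 × 335.00) = 707.8 K.

T_m ≈ 707.8 K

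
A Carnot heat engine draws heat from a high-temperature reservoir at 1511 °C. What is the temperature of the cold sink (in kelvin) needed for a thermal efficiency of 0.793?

T_H = 1511 °C → 1511 + 273.15 = 1784.15 K.
From η = 1 − T_C/T_H, T_C = T_H·(1 − η) = 1784.15 × (1 − 0.793) = 369.3 K.

T_C ≈ 369.3 K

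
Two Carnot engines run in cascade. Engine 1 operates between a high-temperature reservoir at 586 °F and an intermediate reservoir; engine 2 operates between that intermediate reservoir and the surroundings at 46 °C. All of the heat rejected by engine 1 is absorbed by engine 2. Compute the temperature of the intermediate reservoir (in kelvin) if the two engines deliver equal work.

T_H = 586 °F → (586 − 32) × 5/9 = 307.78 °C = 580.93 K.
T_C = 46 °C → 46 + 273.15 = 319.15 K.
For reversible stages Q_m = Q_H·(T_m/T_H). Setting W₁ = Q_H(1 − T_m/T_H) equal to W₂ = Q_m(1 − T_C/T_m) = Q_H·(T_m − T_C)/T_H gives T_H − T_m = T_m − T_C, so T_m = (T_H + T_C)/2 = (580.93 + 319.15)/2 = 450 K.

T_m ≈ 450 K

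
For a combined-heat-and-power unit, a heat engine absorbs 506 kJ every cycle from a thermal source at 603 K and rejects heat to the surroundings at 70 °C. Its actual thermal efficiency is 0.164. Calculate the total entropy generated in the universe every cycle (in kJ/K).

ΔS_univ ≈ 0.394 kJ/K

T_C = 70 °C → 70 + 273.15 = 343.15 K.
W = η·Q_H = 0.164 × 506 = 82.98 kJ, so Q_C = Q_H − W = 423.0 kJ.
Reservoir entropy changes: ΔS_H = −Q_H/T_H = −506/603.00 = -0.8391 kJ/K and ΔS_C = +Q_C/T_C = 423.0/343.15 = 1.233 kJ/K.
ΔS_univ = −Q_H/T_H + Q_C/T_C = 0.394 kJ/K (> 0, since η = 0.164 < η_Carnot = 0.431).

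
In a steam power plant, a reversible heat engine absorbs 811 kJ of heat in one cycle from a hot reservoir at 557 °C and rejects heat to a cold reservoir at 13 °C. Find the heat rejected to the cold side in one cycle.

Q_C ≈ 280 kJ

T_H = 557 °C → 557 + 273.15 = 830.15 K.
T_C = 13 °C → 13 + 273.15 = 286.15 K.
Since the cycle is reversible, η = 1 − T_C/T_H = 1 − 286.15/830.15 = 0.6553.
For a reversible cycle Q_C/Q_H = T_C/T_H, so Q_C = 811 × 286.15/830.15 = 280 kJ.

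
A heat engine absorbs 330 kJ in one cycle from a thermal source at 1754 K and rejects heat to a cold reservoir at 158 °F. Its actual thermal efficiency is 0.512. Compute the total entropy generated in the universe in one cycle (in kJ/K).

ΔS_univ ≈ 0.281 kJ/K

T_C = 158 °F → (158 − 32) × 5/9 = 70.00 °C = 343.15 K.
W = η·Q_H = 0.512 × 330 = 169.0 kJ, so Q_C = Q_H − W = 161.0 kJ.
Entropy balance on the reservoirs: −Q_H/T_H = -0.1881 kJ/K, +Q_C/T_C = 0.4693 kJ/K.
ΔS_univ = −Q_H/T_H + Q_C/T_C = 0.281 kJ/K (> 0, since η = 0.512 < η_Carnot = 0.804).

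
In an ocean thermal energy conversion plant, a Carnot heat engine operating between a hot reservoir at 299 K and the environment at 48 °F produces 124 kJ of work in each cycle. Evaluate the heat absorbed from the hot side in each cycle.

T_C = 48 °F → (48 − 32) × 5/9 = 8.89 °C = 282.04 K.
For a reversible engine, η = 1 − T_C/T_H = 1 − 282.04/299.00 = 0.0567.
Q_H = W/η = 124/0.0567 = 2190 kJ.

Q_H ≈ 2190 kJ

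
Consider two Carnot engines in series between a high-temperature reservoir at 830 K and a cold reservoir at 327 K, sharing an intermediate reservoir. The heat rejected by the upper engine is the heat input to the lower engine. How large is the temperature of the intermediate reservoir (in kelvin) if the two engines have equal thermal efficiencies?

T_m ≈ 521 K

Equal efficiencies require 1 − T_m/T_H = 1 − T_C/T_m, i.e. T_m/T_H = T_C/T_m, so T_m = √(T_H·T_C) = √(830.00 × 327.00) = 521 K.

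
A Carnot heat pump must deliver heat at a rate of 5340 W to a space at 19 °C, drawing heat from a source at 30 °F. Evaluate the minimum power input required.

T_H = 19 °C → 19 + 273.15 = 292.15 K.
T_C = 30 °F → (30 − 32) × 5/9 = -1.11 °C = 272.04 K.
Reversible heating COP: COP_HP = T_H/(T_H − T_C) = 292.15/20.11 = 14.5268.
W = Q_H/COP_HP = 5340/14.5268 = 368 W.

Ẇ_in ≈ 368 W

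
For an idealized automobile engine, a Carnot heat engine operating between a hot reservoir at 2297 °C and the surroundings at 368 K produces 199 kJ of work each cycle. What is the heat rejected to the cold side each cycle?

T_H = 2297 °C → 2297 + 273.15 = 2570.15 K.
η_rev = 1 − T_C/T_H = 1 − 368.00/2570.15 = 0.8568.
Since Q_C/Q_H = T_C/T_H and Q_H = W/η, Q_C = W·T_C/(T_H − T_C) = 199 × 368.00/2202.15 = 33.25 kJ.

Q_C ≈ 33.25 kJ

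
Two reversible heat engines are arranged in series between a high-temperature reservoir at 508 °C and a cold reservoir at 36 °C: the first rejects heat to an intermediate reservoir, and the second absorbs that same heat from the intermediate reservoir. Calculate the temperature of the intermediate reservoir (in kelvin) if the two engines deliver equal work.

T_m ≈ 545 K

T_H = 508 °C → 508 + 273.15 = 781.15 K.
T_C = 36 °C → 36 + 273.15 = 309.15 K.
For reversible stages Q_m = Q_H·(T_m/T_H). Setting W₁ = Q_H(1 − T_m/T_H) equal to W₂ = Q_m(1 − T_C/T_m) = Q_H·(T_m − T_C)/T_H gives T_H − T_m = T_m − T_C, so T_m = (T_H + T_C)/2 = (781.15 + 309.15)/2 = 545 K.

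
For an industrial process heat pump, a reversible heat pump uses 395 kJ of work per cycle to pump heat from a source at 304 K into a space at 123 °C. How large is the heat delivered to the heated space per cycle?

T_H = 123 °C → 123 + 273.15 = 396.15 K.
The Carnot heat-pump COP is COP_HP = T_H/(T_H − T_C) = 396.15/92.15 = 4.2990.
Q_H = COP_HP · W = 4.2990 × 395 = 1700 kJ.

Q_H ≈ 1700 kJ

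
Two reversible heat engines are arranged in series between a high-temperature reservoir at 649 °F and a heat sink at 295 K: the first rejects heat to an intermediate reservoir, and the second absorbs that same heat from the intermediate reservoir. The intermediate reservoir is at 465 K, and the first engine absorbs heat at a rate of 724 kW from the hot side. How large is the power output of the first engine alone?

Ẇ₁ ≈ 177.4 kW

T_H = 649 °F → (649 − 32) × 5/9 = 342.78 °C = 615.93 K.
First-stage efficiency η₁ = 1 − T_m/T_H = 1 − 465.00/615.93 = 0.2450.
W₁ = η₁·Q_H = 0.2450 × 724 = 177.4 kW.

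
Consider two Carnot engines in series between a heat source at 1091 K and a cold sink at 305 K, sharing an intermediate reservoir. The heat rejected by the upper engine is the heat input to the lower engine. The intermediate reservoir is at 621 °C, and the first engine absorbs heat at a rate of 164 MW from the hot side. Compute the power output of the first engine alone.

T_m = 621 °C → 621 + 273.15 = 894.15 K.
First-stage efficiency η₁ = 1 − T_m/T_H = 1 − 894.15/1091.00 = 0.1804.
W₁ = η₁·Q_H = 0.1804 × 164 = 29.6 MW.

Ẇ₁ ≈ 29.6 MW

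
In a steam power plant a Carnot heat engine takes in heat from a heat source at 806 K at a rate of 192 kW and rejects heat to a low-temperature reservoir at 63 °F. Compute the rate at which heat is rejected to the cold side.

Q̇_C ≈ 69.2 kW

T_C = 63 °F → (63 − 32) × 5/9 = 17.22 °C = 290.37 K.
The Carnot efficiency is η = 1 − T_C/T_H = 1 − 290.37/806.00 = 0.6397.
For a reversible cycle Q_C/Q_H = T_C/T_H, so Q_C = 192 × 290.37/806.00 = 69.2 kW.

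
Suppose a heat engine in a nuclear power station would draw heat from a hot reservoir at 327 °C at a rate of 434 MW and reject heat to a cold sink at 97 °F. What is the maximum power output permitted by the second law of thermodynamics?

Ẇ_max ≈ 210.4 MW

T_H = 327 °C → 327 + 273.15 = 600.15 K.
T_C = 97 °F → (97 − 32) × 5/9 = 36.11 °C = 309.26 K.
No engine can exceed the Carnot limit: η_max = 1 − T_C/T_H = 1 − 309.26/600.15 = 0.4847.
W_max = η_max · Q_H = 0.4847 × 434 = 210.4 MW.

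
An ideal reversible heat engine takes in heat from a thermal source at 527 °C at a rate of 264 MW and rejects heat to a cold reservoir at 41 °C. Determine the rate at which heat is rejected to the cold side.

Q̇_C ≈ 104 MW

T_H = 527 °C → 527 + 273.15 = 800.15 K.
T_C = 41 °C → 41 + 273.15 = 314.15 K.
The Carnot efficiency is η = 1 − T_C/T_H = 1 − 314.15/800.15 = 0.6074.
For a reversible cycle Q_C/Q_H = T_C/T_H, so Q_C = 264 × 314.15/800.15 = 104 MW.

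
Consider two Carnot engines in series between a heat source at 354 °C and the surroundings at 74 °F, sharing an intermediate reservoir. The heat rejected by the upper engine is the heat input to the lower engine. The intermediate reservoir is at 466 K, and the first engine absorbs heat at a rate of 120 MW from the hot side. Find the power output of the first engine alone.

Ẇ₁ ≈ 30.8 MW

T_H = 354 °C → 354 + 273.15 = 627.15 K.
T_C = 74 °F → (74 − 32) × 5/9 = 23.33 °C = 296.48 K.
First-stage efficiency η₁ = 1 − T_m/T_H = 1 − 466.00/627.15 = 0.2570.
W₁ = η₁·Q_H = 0.2570 × 120 = 30.8 MW.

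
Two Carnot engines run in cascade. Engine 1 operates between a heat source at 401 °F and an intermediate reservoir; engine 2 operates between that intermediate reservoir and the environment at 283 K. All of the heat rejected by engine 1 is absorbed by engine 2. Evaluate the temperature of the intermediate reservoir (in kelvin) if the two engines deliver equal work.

T_H = 401 °F → (401 − 32) × 5/9 = 205.00 °C = 478.15 K.
For reversible stages Q_m = Q_H·(T_m/T_H). Setting W₁ = Q_H(1 − T_m/T_H) equal to W₂ = Q_m(1 − T_C/T_m) = Q_H·(T_m − T_C)/T_H gives T_H − T_m = T_m − T_C, so T_m = (T_H + T_C)/2 = (478.15 + 283.00)/2 = 381 K.

T_m ≈ 381 K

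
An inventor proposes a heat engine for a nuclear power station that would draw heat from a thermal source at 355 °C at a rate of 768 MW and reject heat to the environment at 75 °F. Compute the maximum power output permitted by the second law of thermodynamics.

Ẇ_max ≈ 405 MW

T_H = 355 °C → 355 + 273.15 = 628.15 K.
T_C = 75 °F → (75 − 32) × 5/9 = 23.89 °C = 297.04 K.
The second-law ceiling is the Carnot efficiency, η_max = 1 − T_C/T_H = 1 − 297.04/628.15 = 0.5271.
W_max = η_max · Q_H = 0.5271 × 768 = 405 MW.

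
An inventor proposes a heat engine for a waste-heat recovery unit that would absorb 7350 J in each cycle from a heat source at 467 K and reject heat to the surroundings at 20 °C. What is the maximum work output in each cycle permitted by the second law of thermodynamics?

W_max ≈ 2736 J

T_C = 20 °C → 20 + 273.15 = 293.15 K.
No engine can exceed the Carnot limit: η_max = 1 − T_C/T_H = 1 − 293.15/467.00 = 0.3723.
W_max = η_max · Q_H = 0.3723 × 7350 = 2736 J.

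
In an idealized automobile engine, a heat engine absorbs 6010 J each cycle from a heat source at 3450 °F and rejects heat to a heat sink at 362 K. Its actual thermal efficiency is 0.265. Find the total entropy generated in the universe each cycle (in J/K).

T_H = 3450 °F → (3450 − 32) × 5/9 = 1898.89 °C = 2172.04 K.
W = η·Q_H = 0.265 × 6010 = 1593 J, so Q_C = Q_H − W = 4417 J.
Reservoir entropy changes: ΔS_H = −Q_H/T_H = −6010/2172.04 = -2.767 J/K and ΔS_C = +Q_C/T_C = 4417/362.00 = 12.20 J/K.
ΔS_univ = −Q_H/T_H + Q_C/T_C = 9.436 J/K (> 0, since η = 0.265 < η_Carnot = 0.833).

ΔS_univ ≈ 9.436 J/K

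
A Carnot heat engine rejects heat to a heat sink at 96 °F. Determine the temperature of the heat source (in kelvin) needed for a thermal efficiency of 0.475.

T_C = 96 °F → (96 − 32) × 5/9 = 35.56 °C = 308.71 K.
From η = 1 − T_C/T_H, solving for T_H gives T_H = T_C/(1 − η) = 308.71/(1 − 0.475) = 588 K.

T_H ≈ 588 K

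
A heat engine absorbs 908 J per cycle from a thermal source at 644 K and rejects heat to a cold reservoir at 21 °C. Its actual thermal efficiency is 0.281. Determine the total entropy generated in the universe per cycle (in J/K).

ΔS_univ ≈ 0.810 J/K

T_C = 21 °C → 21 + 273.15 = 294.15 K.
W = η·Q_H = 0.281 × 908 = 255.1 J, so Q_C = Q_H − W = 652.9 J.
Entropy balance on the reservoirs: −Q_H/T_H = -1.410 J/K, +Q_C/T_C = 2.219 J/K.
ΔS_univ = −Q_H/T_H + Q_C/T_C = 0.810 J/K (> 0, since η = 0.281 < η_Carnot = 0.543).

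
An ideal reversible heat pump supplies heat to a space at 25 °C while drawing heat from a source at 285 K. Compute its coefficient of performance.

COP_HP ≈ 22.7

T_H = 25 °C → 25 + 273.15 = 298.15 K.
Reversible heating COP: COP_HP = T_H/(T_H − T_C) = 298.15/(298.15 − 285.00) = 22.7.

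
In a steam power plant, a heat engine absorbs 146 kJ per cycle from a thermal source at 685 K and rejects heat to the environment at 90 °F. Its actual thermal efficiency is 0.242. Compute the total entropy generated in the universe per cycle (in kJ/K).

ΔS_univ ≈ 0.149 kJ/K

T_C = 90 °F → (90 − 32) × 5/9 = 32.22 °C = 305.37 K.
W = η·Q_H = 0.242 × 146 = 35.33 kJ, so Q_C = Q_H − W = 110.7 kJ.
The hot reservoir loses entropy Q_H/T_H = 146/685.00 = 0.2131 kJ/K; the cold reservoir gains Q_C/T_C = 110.7/305.37 = 0.3624 kJ/K.
ΔS_univ = −Q_H/T_H + Q_C/T_C = 0.149 kJ/K (> 0, since η = 0.242 < η_Carnot = 0.554).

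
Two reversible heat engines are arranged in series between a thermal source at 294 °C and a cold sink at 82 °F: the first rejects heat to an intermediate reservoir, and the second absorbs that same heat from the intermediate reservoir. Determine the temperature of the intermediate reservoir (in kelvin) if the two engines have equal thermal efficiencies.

T_H = 294 °C → 294 + 273.15 = 567.15 K.
T_C = 82 °F → (82 − 32) × 5/9 = 27.78 °C = 300.93 K.
Equal efficiencies require 1 − T_m/T_H = 1 − T_C/T_m, i.e. T_m/T_H = T_C/T_m, so T_m = √(T_H·T_C) = √(567.15 × 300.93) = 413 K.

T_m ≈ 413 K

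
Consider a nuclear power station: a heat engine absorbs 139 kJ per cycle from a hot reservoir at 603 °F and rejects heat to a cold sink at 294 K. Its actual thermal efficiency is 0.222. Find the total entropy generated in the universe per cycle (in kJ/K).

ΔS_univ ≈ 0.132 kJ/K

T_H = 603 °F → (603 − 32) × 5/9 = 317.22 °C = 590.37 K.
W = η·Q_H = 0.222 × 139 = 30.86 kJ, so Q_C = Q_H − W = 108.1 kJ.
Reservoir entropy changes: ΔS_H = −Q_H/T_H = −139/590.37 = -0.2354 kJ/K and ΔS_C = +Q_C/T_C = 108.1/294.00 = 0.3678 kJ/K.
ΔS_univ = −Q_H/T_H + Q_C/T_C = 0.132 kJ/K (> 0, since η = 0.222 < η_Carnot = 0.502).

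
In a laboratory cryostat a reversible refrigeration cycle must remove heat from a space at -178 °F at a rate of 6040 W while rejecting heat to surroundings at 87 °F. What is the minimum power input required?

T_H = 87 °F → (87 − 32) × 5/9 = 30.56 °C = 303.71 K.
T_C = -178 °F → (-178 − 32) × 5/9 = -116.67 °C = 156.48 K.
COP_R = T_C/(T_H − T_C) = 156.48/147.22 = 1.0629.
W = Q_C/COP_R = 6040/1.0629 = 5680 W.

Ẇ_in ≈ 5680 W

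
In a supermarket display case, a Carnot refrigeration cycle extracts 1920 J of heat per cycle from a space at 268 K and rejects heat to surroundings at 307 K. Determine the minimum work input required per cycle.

W_in ≈ 279 J

For a reversible refrigerator, COP_R = T_C/(T_H − T_C) = 268.00/39.00 = 6.8718.
W = Q_C/COP_R = 1920/6.8718 = 279 J.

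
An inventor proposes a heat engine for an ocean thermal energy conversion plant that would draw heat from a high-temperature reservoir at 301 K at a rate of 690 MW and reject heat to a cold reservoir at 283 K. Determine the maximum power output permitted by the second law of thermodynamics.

Ẇ_max ≈ 41.3 MW

No engine can exceed the Carnot limit: η_max = 1 − T_C/T_H = 1 − 283.00/301.00 = 0.0598.
W_max = η_max · Q_H = 0.0598 × 690 = 41.3 MW.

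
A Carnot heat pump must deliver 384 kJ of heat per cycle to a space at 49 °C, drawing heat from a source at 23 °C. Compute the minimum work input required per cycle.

T_H = 49 °C → 49 + 273.15 = 322.15 K.
T_C = 23 °C → 23 + 273.15 = 296.15 K.
Reversible heating COP: COP_HP = T_H/(T_H − T_C) = 322.15/26.00 = 12.3904.
W = Q_H/COP_HP = 384/12.3904 = 31.0 kJ.

W_in ≈ 31.0 kJ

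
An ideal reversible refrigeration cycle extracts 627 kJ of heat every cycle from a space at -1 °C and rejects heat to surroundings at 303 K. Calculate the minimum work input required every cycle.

W_in ≈ 71.07 kJ

T_C = -1 °C → -1 + 273.15 = 272.15 K.
The reversible coefficient of performance is COP_R = T_C/(T_H − T_C) = 272.15/30.85 = 8.8217.
W = Q_C/COP_R = 627/8.8217 = 71.07 kJ.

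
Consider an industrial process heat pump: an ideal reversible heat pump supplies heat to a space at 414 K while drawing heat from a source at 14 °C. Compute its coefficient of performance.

COP_HP ≈ 3.26

T_C = 14 °C → 14 + 273.15 = 287.15 K.
The Carnot heat-pump COP is COP_HP = T_H/(T_H − T_C) = 414.00/(414.00 − 287.15) = 3.26.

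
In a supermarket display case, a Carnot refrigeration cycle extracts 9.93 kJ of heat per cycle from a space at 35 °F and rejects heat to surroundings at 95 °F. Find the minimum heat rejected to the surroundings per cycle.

Q_H ≈ 11.1 kJ

T_H = 95 °F → (95 − 32) × 5/9 = 35.00 °C = 308.15 K.
T_C = 35 °F → (35 − 32) × 5/9 = 1.67 °C = 274.82 K.
For a reversible cycle Q_H/Q_C = T_H/T_C, so Q_H = Q_C·T_H/T_C = 9.93 × 308.15/274.82 = 11.1 kJ.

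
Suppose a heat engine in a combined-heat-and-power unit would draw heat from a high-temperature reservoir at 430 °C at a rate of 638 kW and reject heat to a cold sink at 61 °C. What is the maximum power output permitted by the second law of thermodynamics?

T_H = 430 °C → 430 + 273.15 = 703.15 K.
T_C = 61 °C → 61 + 273.15 = 334.15 K.
The upper bound on efficiency is η_max = 1 − T_C/T_H = 1 − 334.15/703.15 = 0.5248.
W_max = η_max · Q_H = 0.5248 × 638 = 335 kW.

Ẇ_max ≈ 335 kW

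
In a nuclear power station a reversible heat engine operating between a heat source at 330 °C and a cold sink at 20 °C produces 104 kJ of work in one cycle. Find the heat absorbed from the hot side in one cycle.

T_H = 330 °C → 330 + 273.15 = 603.15 K.
T_C = 20 °C → 20 + 273.15 = 293.15 K.
For a reversible engine, η = 1 − T_C/T_H = 1 − 293.15/603.15 = 0.5140.
Q_H = W/η = 104/0.5140 = 202.3 kJ.

Q_H ≈ 202.3 kJ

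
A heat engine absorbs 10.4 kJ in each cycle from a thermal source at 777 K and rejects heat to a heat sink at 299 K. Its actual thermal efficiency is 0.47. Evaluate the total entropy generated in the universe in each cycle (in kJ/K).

ΔS_univ ≈ 0.00505 kJ/K

W = η·Q_H = 0.47 × 10.4 = 4.888 kJ, so Q_C = Q_H − W = 5.512 kJ.
Entropy balance on the reservoirs: −Q_H/T_H = -0.01338 kJ/K, +Q_C/T_C = 0.01843 kJ/K.
ΔS_univ = −Q_H/T_H + Q_C/T_C = 0.00505 kJ/K (> 0, since η = 0.47 < η_Carnot = 0.615).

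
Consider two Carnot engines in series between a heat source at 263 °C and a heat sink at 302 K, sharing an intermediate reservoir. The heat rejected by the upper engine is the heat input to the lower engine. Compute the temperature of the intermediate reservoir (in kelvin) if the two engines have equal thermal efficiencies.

T_H = 263 °C → 263 + 273.15 = 536.15 K.
Equal efficiencies require 1 − T_m/T_H = 1 − T_C/T_m, i.e. T_m/T_H = T_C/T_m, so T_m = √(T_H·T_C) = √(536.15 × 302.00) = 402 K.

T_m ≈ 402 K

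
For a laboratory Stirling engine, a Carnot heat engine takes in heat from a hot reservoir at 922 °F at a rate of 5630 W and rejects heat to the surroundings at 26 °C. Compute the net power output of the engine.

Ẇ ≈ 3436 W

T_H = 922 °F → (922 − 32) × 5/9 = 494.44 °C = 767.59 K.
T_C = 26 °C → 26 + 273.15 = 299.15 K.
η_rev = 1 − T_C/T_H = 1 − 299.15/767.59 = 0.6103.
W = η·Q_H = 0.6103 × 5630 = 3436 W.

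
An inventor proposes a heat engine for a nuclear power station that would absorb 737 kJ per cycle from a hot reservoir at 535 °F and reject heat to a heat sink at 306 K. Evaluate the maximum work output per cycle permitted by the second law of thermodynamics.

T_H = 535 °F → (535 − 32) × 5/9 = 279.44 °C = 552.59 K.
The second-law ceiling is the Carnot efficiency, η_max = 1 − T_C/T_H = 1 − 306.00/552.59 = 0.4462.
W_max = η_max · Q_H = 0.4462 × 737 = 329 kJ.

W_max ≈ 329 kJ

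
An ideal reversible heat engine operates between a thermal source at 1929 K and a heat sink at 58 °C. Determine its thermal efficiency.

η ≈ 0.8283

T_C = 58 °C → 58 + 273.15 = 331.15 K.
The Carnot efficiency is η = 1 − T_C/T_H = 1 − 331.15/1929.00 = 0.8283.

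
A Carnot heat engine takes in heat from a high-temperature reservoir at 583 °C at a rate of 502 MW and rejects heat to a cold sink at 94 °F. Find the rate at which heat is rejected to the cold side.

T_H = 583 °C → 583 + 273.15 = 856.15 K.
T_C = 94 °F → (94 − 32) × 5/9 = 34.44 °C = 307.59 K.
η_rev = 1 − T_C/T_H = 1 − 307.59/856.15 = 0.6407.
For a reversible cycle Q_C/Q_H = T_C/T_H, so Q_C = 502 × 307.59/856.15 = 180 MW.

Q̇_C ≈ 180 MW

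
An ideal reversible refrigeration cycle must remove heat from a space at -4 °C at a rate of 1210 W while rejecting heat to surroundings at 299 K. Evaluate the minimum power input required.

Ẇ_in ≈ 134 W

T_C = -4 °C → -4 + 273.15 = 269.15 K.
Carnot COP: COP_R = T_C/(T_H − T_C) = 269.15/29.85 = 9.0168.
W = Q_C/COP_R = 1210/9.0168 = 134 W.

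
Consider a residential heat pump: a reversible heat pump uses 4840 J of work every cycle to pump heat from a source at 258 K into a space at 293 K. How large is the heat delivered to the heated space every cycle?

The Carnot heat-pump COP is COP_HP = T_H/(T_H − T_C) = 293.00/35.00 = 8.3714.
Q_H = COP_HP · W = 8.3714 × 4840 = 40500 J.

Q_H ≈ 40500 J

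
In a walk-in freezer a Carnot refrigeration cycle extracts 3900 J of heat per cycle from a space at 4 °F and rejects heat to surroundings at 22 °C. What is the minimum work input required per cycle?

W_in ≈ 568.6 J

T_H = 22 °C → 22 + 273.15 = 295.15 K.
T_C = 4 °F → (4 − 32) × 5/9 = -15.56 °C = 257.59 K.
For a reversible refrigerator, COP_R = T_C/(T_H − T_C) = 257.59/37.56 = 6.8590.
W = Q_C/COP_R = 3900/6.8590 = 568.6 J.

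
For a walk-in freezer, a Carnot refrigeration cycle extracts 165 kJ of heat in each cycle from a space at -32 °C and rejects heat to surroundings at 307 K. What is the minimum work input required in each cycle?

T_C = -32 °C → -32 + 273.15 = 241.15 K.
COP_R = T_C/(T_H − T_C) = 241.15/65.85 = 3.6621.
W = Q_C/COP_R = 165/3.6621 = 45.1 kJ.

W_in ≈ 45.1 kJ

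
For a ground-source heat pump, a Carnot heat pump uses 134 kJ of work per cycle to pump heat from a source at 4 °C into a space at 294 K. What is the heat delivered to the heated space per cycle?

T_C = 4 °C → 4 + 273.15 = 277.15 K.
COP_HP = T_H/(T_H − T_C) = 294.00/16.85 = 17.4481.
Q_H = COP_HP · W = 17.4481 × 134 = 2340 kJ.

Q_H ≈ 2340 kJ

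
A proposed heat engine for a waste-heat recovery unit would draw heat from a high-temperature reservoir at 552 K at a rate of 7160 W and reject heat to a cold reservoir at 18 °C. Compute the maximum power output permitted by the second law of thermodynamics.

T_C = 18 °C → 18 + 273.15 = 291.15 K.
By the Carnot theorem, η_max = 1 − T_C/T_H = 1 − 291.15/552.00 = 0.4726.
W_max = η_max · Q_H = 0.4726 × 7160 = 3383 W.

Ẇ_max ≈ 3383 W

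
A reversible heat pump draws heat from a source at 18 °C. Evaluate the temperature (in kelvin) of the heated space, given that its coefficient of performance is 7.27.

T_C = 18 °C → 18 + 273.15 = 291.15 K.
COP_HP = T_H/(T_H − T_C) ⇒ T_H = T_C·COP_HP/(COP_HP − 1) = 291.15 × 7.27/(7.27 − 1) = 338 K.

T_H ≈ 338 K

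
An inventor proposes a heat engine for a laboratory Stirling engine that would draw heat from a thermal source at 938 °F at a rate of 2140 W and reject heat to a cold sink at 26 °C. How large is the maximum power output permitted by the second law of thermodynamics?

Ẇ_max ≈ 1320 W

T_H = 938 °F → (938 − 32) × 5/9 = 503.33 °C = 776.48 K.
T_C = 26 °C → 26 + 273.15 = 299.15 K.
The second-law ceiling is the Carnot efficiency, η_max = 1 − T_C/T_H = 1 − 299.15/776.48 = 0.6147.
W_max = η_max · Q_H = 0.6147 × 2140 = 1320 W.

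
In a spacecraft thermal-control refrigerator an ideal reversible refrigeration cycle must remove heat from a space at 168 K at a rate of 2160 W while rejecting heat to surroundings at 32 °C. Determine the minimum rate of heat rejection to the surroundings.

Q̇_H ≈ 3923 W

T_H = 32 °C → 32 + 273.15 = 305.15 K.
For a reversible cycle Q_H/Q_C = T_H/T_C, so Q_H = Q_C·T_H/T_C = 2160 × 305.15/168.00 = 3923 W.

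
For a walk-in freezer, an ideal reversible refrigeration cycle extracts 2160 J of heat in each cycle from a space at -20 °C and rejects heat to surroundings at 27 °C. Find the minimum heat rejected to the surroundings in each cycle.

T_H = 27 °C → 27 + 273.15 = 300.15 K.
T_C = -20 °C → -20 + 273.15 = 253.15 K.
For a reversible cycle Q_H/Q_C = T_H/T_C, so Q_H = Q_C·T_H/T_C = 2160 × 300.15/253.15 = 2561 J.

Q_H ≈ 2561 J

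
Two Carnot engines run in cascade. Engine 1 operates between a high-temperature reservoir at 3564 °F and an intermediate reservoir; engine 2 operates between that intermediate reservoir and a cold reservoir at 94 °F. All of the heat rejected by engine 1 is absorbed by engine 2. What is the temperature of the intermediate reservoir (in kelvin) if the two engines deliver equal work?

T_H = 3564 °F → (3564 − 32) × 5/9 = 1962.22 °C = 2235.37 K.
T_C = 94 °F → (94 − 32) × 5/9 = 34.44 °C = 307.59 K.
For reversible stages Q_m = Q_H·(T_m/T_H). Setting W₁ = Q_H(1 − T_m/T_H) equal to W₂ = Q_m(1 − T_C/T_m) = Q_H·(T_m − T_C)/T_H gives T_H − T_m = T_m − T_C, so T_m = (T_H + T_C)/2 = (2235.37 + 307.59)/2 = 1270 K.

T_m ≈ 1270 K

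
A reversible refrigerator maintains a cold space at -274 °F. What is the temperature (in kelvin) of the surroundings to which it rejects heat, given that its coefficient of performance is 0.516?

T_H ≈ 303.1 K

T_C = -274 °F → (-274 − 32) × 5/9 = -170.00 °C = 103.15 K.
COP_R = T_C/(T_H − T_C) ⇒ T_H = T_C·(1 + 1/COP_R) = 103.15 × (1 + 1/0.516) = 303.1 K.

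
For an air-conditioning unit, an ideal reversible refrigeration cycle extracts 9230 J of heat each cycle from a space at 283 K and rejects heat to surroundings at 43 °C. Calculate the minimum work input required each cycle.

T_H = 43 °C → 43 + 273.15 = 316.15 K.
Carnot COP: COP_R = T_C/(T_H − T_C) = 283.00/33.15 = 8.5370.
W = Q_C/COP_R = 9230/8.5370 = 1080 J.

W_in ≈ 1080 J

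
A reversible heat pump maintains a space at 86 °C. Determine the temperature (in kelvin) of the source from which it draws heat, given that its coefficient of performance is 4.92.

T_C ≈ 286.2 K

T_H = 86 °C → 86 + 273.15 = 359.15 K.
COP_HP = T_H/(T_H − T_C) ⇒ T_C = T_H·(COP_HP − 1)/COP_HP = 359.15 × (4.92 − 1)/4.92 = 286.2 K.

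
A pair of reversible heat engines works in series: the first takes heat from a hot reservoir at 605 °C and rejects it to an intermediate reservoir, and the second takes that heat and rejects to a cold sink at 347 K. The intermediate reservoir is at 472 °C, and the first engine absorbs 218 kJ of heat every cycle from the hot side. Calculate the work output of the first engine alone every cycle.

T_H = 605 °C → 605 + 273.15 = 878.15 K.
T_m = 472 °C → 472 + 273.15 = 745.15 K.
First-stage efficiency η₁ = 1 − T_m/T_H = 1 − 745.15/878.15 = 0.1515.
W₁ = η₁·Q_H = 0.1515 × 218 = 33.0 kJ.

W₁ ≈ 33.0 kJ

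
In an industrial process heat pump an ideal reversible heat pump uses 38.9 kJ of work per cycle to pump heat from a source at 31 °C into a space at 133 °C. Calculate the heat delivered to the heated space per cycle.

T_H = 133 °C → 133 + 273.15 = 406.15 K.
T_C = 31 °C → 31 + 273.15 = 304.15 K.
The Carnot heat-pump COP is COP_HP = T_H/(T_H − T_C) = 406.15/102.00 = 3.9819.
Q_H = COP_HP · W = 3.9819 × 38.9 = 154.9 kJ.

Q_H ≈ 154.9 kJ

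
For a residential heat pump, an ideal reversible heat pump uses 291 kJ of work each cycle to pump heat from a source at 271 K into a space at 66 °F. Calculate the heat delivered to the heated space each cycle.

T_H = 66 °F → (66 − 32) × 5/9 = 18.89 °C = 292.04 K.
For a reversible heat pump, COP_HP = T_H/(T_H − T_C) = 292.04/21.04 = 13.8809.
Q_H = COP_HP · W = 13.8809 × 291 = 4040 kJ.

Q_H ≈ 4040 kJ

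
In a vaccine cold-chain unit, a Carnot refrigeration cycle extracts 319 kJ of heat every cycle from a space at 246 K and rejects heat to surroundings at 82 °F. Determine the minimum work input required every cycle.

T_H = 82 °F → (82 − 32) × 5/9 = 27.78 °C = 300.93 K.
The reversible coefficient of performance is COP_R = T_C/(T_H − T_C) = 246.00/54.93 = 4.4786.
W = Q_C/COP_R = 319/4.4786 = 71.2 kJ.

W_in ≈ 71.2 kJ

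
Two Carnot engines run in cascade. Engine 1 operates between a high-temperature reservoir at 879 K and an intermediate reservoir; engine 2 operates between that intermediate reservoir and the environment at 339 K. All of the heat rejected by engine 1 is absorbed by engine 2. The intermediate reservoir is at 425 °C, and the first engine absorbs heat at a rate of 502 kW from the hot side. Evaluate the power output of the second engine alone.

T_m = 425 °C → 425 + 273.15 = 698.15 K.
Heat entering the second stage: Q_m = Q_H·(T_m/T_H) = 502 × 698.15/879.00 = 399 kW.
Second-stage efficiency η₂ = 1 − T_C/T_m = 1 − 339.00/698.15 = 0.5144, so W₂ = η₂·Q_m = 205 kW.

Ẇ₂ ≈ 205 kW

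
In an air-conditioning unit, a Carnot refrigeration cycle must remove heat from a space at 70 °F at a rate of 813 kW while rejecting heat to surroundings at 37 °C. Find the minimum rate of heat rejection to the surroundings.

T_H = 37 °C → 37 + 273.15 = 310.15 K.
T_C = 70 °F → (70 − 32) × 5/9 = 21.11 °C = 294.26 K.
For a reversible cycle Q_H/Q_C = T_H/T_C, so Q_H = Q_C·T_H/T_C = 813 × 310.15/294.26 = 857 kW.

Q̇_H ≈ 857 kW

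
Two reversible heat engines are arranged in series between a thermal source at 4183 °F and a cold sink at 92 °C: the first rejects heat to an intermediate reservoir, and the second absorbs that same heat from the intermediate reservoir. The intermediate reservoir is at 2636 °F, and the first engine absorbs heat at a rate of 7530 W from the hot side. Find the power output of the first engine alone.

T_H = 4183 °F → (4183 − 32) × 5/9 = 2306.11 °C = 2579.26 K.
T_C = 92 °C → 92 + 273.15 = 365.15 K.
T_m = 2636 °F → (2636 − 32) × 5/9 = 1446.67 °C = 1719.82 K.
First-stage efficiency η₁ = 1 − T_m/T_H = 1 − 1719.82/2579.26 = 0.3332.
W₁ = η₁·Q_H = 0.3332 × 7530 = 2510 W.

Ẇ₁ ≈ 2510 W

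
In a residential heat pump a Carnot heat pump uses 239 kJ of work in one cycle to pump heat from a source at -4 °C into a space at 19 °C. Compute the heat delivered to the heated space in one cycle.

T_H = 19 °C → 19 + 273.15 = 292.15 K.
T_C = -4 °C → -4 + 273.15 = 269.15 K.
COP_HP = T_H/(T_H − T_C) = 292.15/23.00 = 12.7022.
Q_H = COP_HP · W = 12.7022 × 239 = 3036 kJ.

Q_H ≈ 3036 kJ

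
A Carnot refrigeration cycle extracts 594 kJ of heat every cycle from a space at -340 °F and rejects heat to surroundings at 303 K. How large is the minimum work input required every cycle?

T_C = -340 °F → (-340 − 32) × 5/9 = -206.67 °C = 66.48 K.
COP_R = T_C/(T_H − T_C) = 66.48/236.52 = 0.2811.
W = Q_C/COP_R = 594/0.2811 = 2110 kJ.

W_in ≈ 2110 kJ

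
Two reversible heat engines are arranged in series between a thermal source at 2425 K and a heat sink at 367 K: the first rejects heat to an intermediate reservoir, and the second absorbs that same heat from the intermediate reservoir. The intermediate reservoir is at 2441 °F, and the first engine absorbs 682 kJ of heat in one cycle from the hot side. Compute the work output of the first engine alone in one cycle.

T_m = 2441 °F → (2441 − 32) × 5/9 = 1338.33 °C = 1611.48 K.
First-stage efficiency η₁ = 1 − T_m/T_H = 1 − 1611.48/2425.00 = 0.3355.
W₁ = η₁·Q_H = 0.3355 × 682 = 228.8 kJ.

W₁ ≈ 228.8 kJ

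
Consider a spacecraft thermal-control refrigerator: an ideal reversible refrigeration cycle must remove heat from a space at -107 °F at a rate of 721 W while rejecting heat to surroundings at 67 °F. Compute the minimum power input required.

Ẇ_in ≈ 356 W

T_H = 67 °F → (67 − 32) × 5/9 = 19.44 °C = 292.59 K.
T_C = -107 °F → (-107 − 32) × 5/9 = -77.22 °C = 195.93 K.
The reversible coefficient of performance is COP_R = T_C/(T_H − T_C) = 195.93/96.67 = 2.0268.
W = Q_C/COP_R = 721/2.0268 = 356 W.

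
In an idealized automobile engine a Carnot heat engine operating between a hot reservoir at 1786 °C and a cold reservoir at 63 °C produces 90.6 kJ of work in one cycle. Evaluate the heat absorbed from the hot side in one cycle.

Q_H ≈ 108 kJ

T_H = 1786 °C → 1786 + 273.15 = 2059.15 K.
T_C = 63 °C → 63 + 273.15 = 336.15 K.
Since the cycle is reversible, η = 1 − T_C/T_H = 1 − 336.15/2059.15 = 0.8368.
Q_H = W/η = 90.6/0.8368 = 108 kJ.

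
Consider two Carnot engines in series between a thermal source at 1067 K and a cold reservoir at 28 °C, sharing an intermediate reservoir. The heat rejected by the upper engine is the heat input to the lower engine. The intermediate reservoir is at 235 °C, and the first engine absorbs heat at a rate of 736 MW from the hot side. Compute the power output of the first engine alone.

Ẇ₁ ≈ 385 MW

T_C = 28 °C → 28 + 273.15 = 301.15 K.
T_m = 235 °C → 235 + 273.15 = 508.15 K.
First-stage efficiency η₁ = 1 − T_m/T_H = 1 − 508.15/1067.00 = 0.5238.
W₁ = η₁·Q_H = 0.5238 × 736 = 385 MW.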